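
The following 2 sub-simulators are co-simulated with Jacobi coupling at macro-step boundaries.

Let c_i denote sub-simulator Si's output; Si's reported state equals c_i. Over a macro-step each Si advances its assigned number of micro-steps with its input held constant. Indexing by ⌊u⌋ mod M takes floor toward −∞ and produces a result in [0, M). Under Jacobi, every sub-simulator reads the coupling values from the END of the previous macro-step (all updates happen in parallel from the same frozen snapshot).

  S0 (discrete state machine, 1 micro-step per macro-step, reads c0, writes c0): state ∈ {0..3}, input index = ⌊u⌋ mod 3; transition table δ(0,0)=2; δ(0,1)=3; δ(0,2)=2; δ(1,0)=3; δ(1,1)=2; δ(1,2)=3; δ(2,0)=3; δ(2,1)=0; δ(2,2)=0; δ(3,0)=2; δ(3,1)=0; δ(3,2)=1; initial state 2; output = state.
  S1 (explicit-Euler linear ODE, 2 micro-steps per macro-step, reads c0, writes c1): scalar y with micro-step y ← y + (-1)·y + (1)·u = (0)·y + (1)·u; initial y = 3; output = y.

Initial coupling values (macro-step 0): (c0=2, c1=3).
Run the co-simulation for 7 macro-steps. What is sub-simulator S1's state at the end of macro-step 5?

S1 state at macro-step 5 = 2

macro 1: S0 reads c0=2 → after 1×micro: 0; S1 reads c0=2 → after 2×micro: 2 ⇒ (c0=0, c1=2)
macro 2: S0 reads c0=0 → after 1×micro: 2; S1 reads c0=0 → after 2×micro: 0 ⇒ (c0=2, c1=0)
macro 3: S0 reads c0=2 → after 1×micro: 0; S1 reads c0=2 → after 2×micro: 2 ⇒ (c0=0, c1=2)
macro 4: S0 reads c0=0 → after 1×micro: 2; S1 reads c0=0 → after 2×micro: 0 ⇒ (c0=2, c1=0)
macro 5: S0 reads c0=2 → after 1×micro: 0; S1 reads c0=2 → after 2×micro: 2 ⇒ (c0=0, c1=2)
macro 6: S0 reads c0=0 → after 1×micro: 2; S1 reads c0=0 → after 2×micro: 0 ⇒ (c0=2, c1=0)
macro 7: S0 reads c0=2 → after 1×micro: 0; S1 reads c0=2 → after 2×micro: 2 ⇒ (c0=0, c1=2)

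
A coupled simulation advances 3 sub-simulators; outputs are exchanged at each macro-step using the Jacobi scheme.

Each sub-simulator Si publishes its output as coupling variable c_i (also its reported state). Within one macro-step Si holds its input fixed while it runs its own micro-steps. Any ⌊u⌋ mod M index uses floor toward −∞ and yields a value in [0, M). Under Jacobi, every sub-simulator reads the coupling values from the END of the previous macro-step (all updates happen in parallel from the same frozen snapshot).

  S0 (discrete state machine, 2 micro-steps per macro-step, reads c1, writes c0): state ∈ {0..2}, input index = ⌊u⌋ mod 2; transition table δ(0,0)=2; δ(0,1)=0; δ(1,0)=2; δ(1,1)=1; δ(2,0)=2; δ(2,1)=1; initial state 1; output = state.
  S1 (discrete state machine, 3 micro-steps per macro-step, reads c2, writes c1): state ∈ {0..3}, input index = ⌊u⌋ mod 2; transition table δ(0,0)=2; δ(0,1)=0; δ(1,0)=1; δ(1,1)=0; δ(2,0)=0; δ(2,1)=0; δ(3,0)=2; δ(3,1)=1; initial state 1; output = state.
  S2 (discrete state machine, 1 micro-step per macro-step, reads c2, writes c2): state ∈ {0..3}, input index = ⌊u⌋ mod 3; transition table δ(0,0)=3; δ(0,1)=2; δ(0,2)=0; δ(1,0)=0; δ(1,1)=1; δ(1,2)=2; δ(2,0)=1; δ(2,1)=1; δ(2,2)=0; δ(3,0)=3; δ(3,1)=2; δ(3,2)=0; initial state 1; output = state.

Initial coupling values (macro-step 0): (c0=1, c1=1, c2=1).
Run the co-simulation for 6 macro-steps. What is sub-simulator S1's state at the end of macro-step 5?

S1 state at macro-step 5 = 0

macro 1: S0 reads c1=1 → after 2×micro: 1; S1 reads c2=1 → after 3×micro: 0; S2 reads c2=1 → after 1×micro: 1 ⇒ (c0=1, c1=0, c2=1)
macro 2: S0 reads c1=0 → after 2×micro: 2; S1 reads c2=1 → after 3×micro: 0; S2 reads c2=1 → after 1×micro: 1 ⇒ (c0=2, c1=0, c2=1)
macro 3: S0 reads c1=0 → after 2×micro: 2; S1 reads c2=1 → after 3×micro: 0; S2 reads c2=1 → after 1×micro: 1 ⇒ (c0=2, c1=0, c2=1)
macro 4: S0 reads c1=0 → after 2×micro: 2; S1 reads c2=1 → after 3×micro: 0; S2 reads c2=1 → after 1×micro: 1 ⇒ (c0=2, c1=0, c2=1)
macro 5: S0 reads c1=0 → after 2×micro: 2; S1 reads c2=1 → after 3×micro: 0; S2 reads c2=1 → after 1×micro: 1 ⇒ (c0=2, c1=0, c2=1)
macro 6: S0 reads c1=0 → after 2×micro: 2; S1 reads c2=1 → after 3×micro: 0; S2 reads c2=1 → after 1×micro: 1 ⇒ (c0=2, c1=0, c2=1)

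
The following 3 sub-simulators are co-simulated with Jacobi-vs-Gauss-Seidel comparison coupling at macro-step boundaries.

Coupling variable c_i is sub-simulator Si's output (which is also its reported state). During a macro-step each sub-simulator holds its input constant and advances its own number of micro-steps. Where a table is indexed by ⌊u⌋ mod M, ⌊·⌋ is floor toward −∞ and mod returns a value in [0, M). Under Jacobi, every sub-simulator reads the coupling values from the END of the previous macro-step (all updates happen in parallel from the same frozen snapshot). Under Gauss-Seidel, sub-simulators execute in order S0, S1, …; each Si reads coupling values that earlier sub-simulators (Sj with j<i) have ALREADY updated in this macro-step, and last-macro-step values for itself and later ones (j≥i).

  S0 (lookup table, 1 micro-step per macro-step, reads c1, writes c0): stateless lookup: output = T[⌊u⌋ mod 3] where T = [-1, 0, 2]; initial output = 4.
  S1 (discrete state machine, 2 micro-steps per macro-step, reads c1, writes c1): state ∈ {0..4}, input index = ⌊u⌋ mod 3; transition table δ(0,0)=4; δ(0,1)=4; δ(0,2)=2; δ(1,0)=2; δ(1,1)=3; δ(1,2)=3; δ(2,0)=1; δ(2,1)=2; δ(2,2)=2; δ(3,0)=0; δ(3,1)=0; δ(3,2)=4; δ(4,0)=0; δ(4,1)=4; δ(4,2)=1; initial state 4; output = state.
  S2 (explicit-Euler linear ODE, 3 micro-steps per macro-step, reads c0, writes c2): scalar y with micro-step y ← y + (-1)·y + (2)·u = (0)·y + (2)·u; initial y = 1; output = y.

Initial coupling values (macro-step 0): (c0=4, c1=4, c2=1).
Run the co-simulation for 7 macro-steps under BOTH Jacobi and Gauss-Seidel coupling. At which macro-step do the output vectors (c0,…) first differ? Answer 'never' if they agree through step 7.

[Jacobi] macro 1: S0 reads c1=4 → after 1×micro: 0; S1 reads c1=4 → after 2×micro: 4; S2 reads c0=4 → after 3×micro: 8 ⇒ (c0=0, c1=4, c2=8)
[Jacobi] macro 2: S0 reads c1=4 → after 1×micro: 0; S1 reads c1=4 → after 2×micro: 4; S2 reads c0=0 → after 3×micro: 0 ⇒ (c0=0, c1=4, c2=0)
[Jacobi] macro 3: S0 reads c1=4 → after 1×micro: 0; S1 reads c1=4 → after 2×micro: 4; S2 reads c0=0 → after 3×micro: 0 ⇒ (c0=0, c1=4, c2=0)
[Jacobi] macro 4: S0 reads c1=4 → after 1×micro: 0; S1 reads c1=4 → after 2×micro: 4; S2 reads c0=0 → after 3×micro: 0 ⇒ (c0=0, c1=4, c2=0)
[Jacobi] macro 5: S0 reads c1=4 → after 1×micro: 0; S1 reads c1=4 → after 2×micro: 4; S2 reads c0=0 → after 3×micro: 0 ⇒ (c0=0, c1=4, c2=0)
[Jacobi] macro 6: S0 reads c1=4 → after 1×micro: 0; S1 reads c1=4 → after 2×micro: 4; S2 reads c0=0 → after 3×micro: 0 ⇒ (c0=0, c1=4, c2=0)
[Jacobi] macro 7: S0 reads c1=4 → after 1×micro: 0; S1 reads c1=4 → after 2×micro: 4; S2 reads c0=0 → after 3×micro: 0 ⇒ (c0=0, c1=4, c2=0)
[Gauss-Seidel] macro 1: S0 reads c1=4 → after 1×micro: 0; S1 reads c1=4 → after 2×micro: 4; S2 reads c0=0 → after 3×micro: 0 ⇒ (c0=0, c1=4, c2=0)
[Gauss-Seidel] macro 2: S0 reads c1=4 → after 1×micro: 0; S1 reads c1=4 → after 2×micro: 4; S2 reads c0=0 → after 3×micro: 0 ⇒ (c0=0, c1=4, c2=0)
[Gauss-Seidel] macro 3: S0 reads c1=4 → after 1×micro: 0; S1 reads c1=4 → after 2×micro: 4; S2 reads c0=0 → after 3×micro: 0 ⇒ (c0=0, c1=4, c2=0)
[Gauss-Seidel] macro 4: S0 reads c1=4 → after 1×micro: 0; S1 reads c1=4 → after 2×micro: 4; S2 reads c0=0 → after 3×micro: 0 ⇒ (c0=0, c1=4, c2=0)
[Gauss-Seidel] macro 5: S0 reads c1=4 → after 1×micro: 0; S1 reads c1=4 → after 2×micro: 4; S2 reads c0=0 → after 3×micro: 0 ⇒ (c0=0, c1=4, c2=0)
[Gauss-Seidel] macro 6: S0 reads c1=4 → after 1×micro: 0; S1 reads c1=4 → after 2×micro: 4; S2 reads c0=0 → after 3×micro: 0 ⇒ (c0=0, c1=4, c2=0)
[Gauss-Seidel] macro 7: S0 reads c1=4 → after 1×micro: 0; S1 reads c1=4 → after 2×micro: 4; S2 reads c0=0 → after 3×micro: 0 ⇒ (c0=0, c1=4, c2=0)

first divergence at macro-step: 1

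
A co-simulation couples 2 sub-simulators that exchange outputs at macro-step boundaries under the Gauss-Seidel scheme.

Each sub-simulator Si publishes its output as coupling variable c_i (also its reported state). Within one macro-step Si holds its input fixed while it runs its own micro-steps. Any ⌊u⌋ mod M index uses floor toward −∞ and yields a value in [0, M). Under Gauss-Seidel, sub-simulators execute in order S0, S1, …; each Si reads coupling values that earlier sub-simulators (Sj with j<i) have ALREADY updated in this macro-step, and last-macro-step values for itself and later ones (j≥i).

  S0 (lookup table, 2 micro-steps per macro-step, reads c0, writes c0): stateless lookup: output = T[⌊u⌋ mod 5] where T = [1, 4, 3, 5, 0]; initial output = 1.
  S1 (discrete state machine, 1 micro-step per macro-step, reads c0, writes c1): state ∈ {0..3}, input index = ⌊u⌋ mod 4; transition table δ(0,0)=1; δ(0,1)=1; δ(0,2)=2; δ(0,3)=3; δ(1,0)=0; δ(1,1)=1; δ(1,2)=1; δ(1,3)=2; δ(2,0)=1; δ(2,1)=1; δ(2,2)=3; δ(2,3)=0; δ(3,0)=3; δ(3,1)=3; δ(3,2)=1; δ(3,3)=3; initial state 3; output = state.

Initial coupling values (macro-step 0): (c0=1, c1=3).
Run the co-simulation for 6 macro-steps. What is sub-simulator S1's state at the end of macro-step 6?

macro 1: S0 reads c0=1 → after 2×micro: 4; S1 reads c0=4 → after 1×micro: 3 ⇒ (c0=4, c1=3)
macro 2: S0 reads c0=4 → after 2×micro: 0; S1 reads c0=0 → after 1×micro: 3 ⇒ (c0=0, c1=3)
macro 3: S0 reads c0=0 → after 2×micro: 1; S1 reads c0=1 → after 1×micro: 3 ⇒ (c0=1, c1=3)
macro 4: S0 reads c0=1 → after 2×micro: 4; S1 reads c0=4 → after 1×micro: 3 ⇒ (c0=4, c1=3)
macro 5: S0 reads c0=4 → after 2×micro: 0; S1 reads c0=0 → after 1×micro: 3 ⇒ (c0=0, c1=3)
macro 6: S0 reads c0=0 → after 2×micro: 1; S1 reads c0=1 → after 1×micro: 3 ⇒ (c0=1, c1=3)

S1 state at macro-step 6 = 3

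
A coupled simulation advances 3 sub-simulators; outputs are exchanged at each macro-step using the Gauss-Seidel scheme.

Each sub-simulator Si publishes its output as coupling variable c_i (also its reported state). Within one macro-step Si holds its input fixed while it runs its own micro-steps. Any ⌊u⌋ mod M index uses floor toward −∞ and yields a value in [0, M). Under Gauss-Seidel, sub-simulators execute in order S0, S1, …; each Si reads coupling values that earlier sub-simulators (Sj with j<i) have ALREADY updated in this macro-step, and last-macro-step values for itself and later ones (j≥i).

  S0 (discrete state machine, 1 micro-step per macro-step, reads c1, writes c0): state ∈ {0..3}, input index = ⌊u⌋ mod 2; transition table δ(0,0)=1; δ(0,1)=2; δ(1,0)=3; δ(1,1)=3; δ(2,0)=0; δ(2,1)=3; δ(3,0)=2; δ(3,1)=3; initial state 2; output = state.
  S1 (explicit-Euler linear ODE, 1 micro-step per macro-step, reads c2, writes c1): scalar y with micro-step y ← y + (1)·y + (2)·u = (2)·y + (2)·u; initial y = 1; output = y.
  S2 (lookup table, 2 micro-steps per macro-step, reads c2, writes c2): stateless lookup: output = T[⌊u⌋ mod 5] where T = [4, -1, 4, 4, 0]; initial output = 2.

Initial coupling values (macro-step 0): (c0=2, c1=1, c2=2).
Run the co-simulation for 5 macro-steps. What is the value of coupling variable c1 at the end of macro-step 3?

c1 at macro-step 3 = 40

macro 1: S0 reads c1=1 → after 1×micro: 3; S1 reads c2=2 → after 1×micro: 6; S2 reads c2=2 → after 2×micro: 4 ⇒ (c0=3, c1=6, c2=4)
macro 2: S0 reads c1=6 → after 1×micro: 2; S1 reads c2=4 → after 1×micro: 20; S2 reads c2=4 → after 2×micro: 0 ⇒ (c0=2, c1=20, c2=0)
macro 3: S0 reads c1=20 → after 1×micro: 0; S1 reads c2=0 → after 1×micro: 40; S2 reads c2=0 → after 2×micro: 4 ⇒ (c0=0, c1=40, c2=4)
macro 4: S0 reads c1=40 → after 1×micro: 1; S1 reads c2=4 → after 1×micro: 88; S2 reads c2=4 → after 2×micro: 0 ⇒ (c0=1, c1=88, c2=0)
macro 5: S0 reads c1=88 → after 1×micro: 3; S1 reads c2=0 → after 1×micro: 176; S2 reads c2=0 → after 2×micro: 4 ⇒ (c0=3, c1=176, c2=4)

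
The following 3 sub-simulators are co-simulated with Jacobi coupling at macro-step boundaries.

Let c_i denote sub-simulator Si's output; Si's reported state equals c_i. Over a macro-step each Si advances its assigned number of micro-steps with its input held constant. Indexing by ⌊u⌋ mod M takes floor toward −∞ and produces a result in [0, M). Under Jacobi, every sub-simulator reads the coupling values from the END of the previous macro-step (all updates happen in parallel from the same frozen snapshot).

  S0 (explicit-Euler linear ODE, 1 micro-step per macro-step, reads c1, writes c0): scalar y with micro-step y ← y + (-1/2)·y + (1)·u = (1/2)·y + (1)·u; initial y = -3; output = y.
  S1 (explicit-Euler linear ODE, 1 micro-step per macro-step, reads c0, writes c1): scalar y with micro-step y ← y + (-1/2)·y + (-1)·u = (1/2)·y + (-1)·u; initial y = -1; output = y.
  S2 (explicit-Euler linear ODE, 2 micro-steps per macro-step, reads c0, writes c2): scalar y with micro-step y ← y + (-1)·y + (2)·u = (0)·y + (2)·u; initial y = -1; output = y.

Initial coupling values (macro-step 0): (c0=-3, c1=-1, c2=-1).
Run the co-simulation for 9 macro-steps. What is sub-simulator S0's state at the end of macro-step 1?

S0 state at macro-step 1 = -5/2

macro 1: S0 reads c1=-1 → after 1×micro: -5/2; S1 reads c0=-3 → after 1×micro: 5/2; S2 reads c0=-3 → after 2×micro: -6 ⇒ (c0=-5/2, c1=5/2, c2=-6)
macro 2: S0 reads c1=5/2 → after 1×micro: 5/4; S1 reads c0=-5/2 → after 1×micro: 15/4; S2 reads c0=-5/2 → after 2×micro: -5 ⇒ (c0=5/4, c1=15/4, c2=-5)
macro 3: S0 reads c1=15/4 → after 1×micro: 35/8; S1 reads c0=5/4 → after 1×micro: 5/8; S2 reads c0=5/4 → after 2×micro: 5/2 ⇒ (c0=35/8, c1=5/8, c2=5/2)
macro 4: S0 reads c1=5/8 → after 1×micro: 45/16; S1 reads c0=35/8 → after 1×micro: -65/16; S2 reads c0=35/8 → after 2×micro: 35/4 ⇒ (c0=45/16, c1=-65/16, c2=35/4)
macro 5: S0 reads c1=-65/16 → after 1×micro: -85/32; S1 reads c0=45/16 → after 1×micro: -155/32; S2 reads c0=45/16 → after 2×micro: 45/8 ⇒ (c0=-85/32, c1=-155/32, c2=45/8)
macro 6: S0 reads c1=-155/32 → after 1×micro: -395/64; S1 reads c0=-85/32 → after 1×micro: 15/64; S2 reads c0=-85/32 → after 2×micro: -85/16 ⇒ (c0=-395/64, c1=15/64, c2=-85/16)
macro 7: S0 reads c1=15/64 → after 1×micro: -365/128; S1 reads c0=-395/64 → after 1×micro: 805/128; S2 reads c0=-395/64 → after 2×micro: -395/32 ⇒ (c0=-365/128, c1=805/128, c2=-395/32)
macro 8: S0 reads c1=805/128 → after 1×micro: 1245/256; S1 reads c0=-365/128 → after 1×micro: 1535/256; S2 reads c0=-365/128 → after 2×micro: -365/64 ⇒ (c0=1245/256, c1=1535/256, c2=-365/64)
macro 9: S0 reads c1=1535/256 → after 1×micro: 4315/512; S1 reads c0=1245/256 → after 1×micro: -955/512; S2 reads c0=1245/256 → after 2×micro: 1245/128 ⇒ (c0=4315/512, c1=-955/512, c2=1245/128)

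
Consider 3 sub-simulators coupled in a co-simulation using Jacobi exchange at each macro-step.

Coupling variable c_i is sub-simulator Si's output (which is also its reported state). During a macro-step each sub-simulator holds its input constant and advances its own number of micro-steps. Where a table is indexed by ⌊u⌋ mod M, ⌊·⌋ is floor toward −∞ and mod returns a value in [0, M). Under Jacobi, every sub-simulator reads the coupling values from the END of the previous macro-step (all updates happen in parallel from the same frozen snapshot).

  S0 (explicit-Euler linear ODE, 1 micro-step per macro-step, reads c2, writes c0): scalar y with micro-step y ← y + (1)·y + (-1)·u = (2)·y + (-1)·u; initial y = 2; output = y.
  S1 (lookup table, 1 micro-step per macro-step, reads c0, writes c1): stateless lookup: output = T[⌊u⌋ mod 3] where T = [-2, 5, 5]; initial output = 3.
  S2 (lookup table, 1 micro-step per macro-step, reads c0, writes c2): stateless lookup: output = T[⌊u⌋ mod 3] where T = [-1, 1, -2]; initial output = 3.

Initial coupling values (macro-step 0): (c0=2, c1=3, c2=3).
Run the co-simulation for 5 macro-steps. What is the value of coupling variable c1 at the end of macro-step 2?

c1 at macro-step 2 = 5

macro 1: S0 reads c2=3 → after 1×micro: 1; S1 reads c0=2 → after 1×micro: 5; S2 reads c0=2 → after 1×micro: -2 ⇒ (c0=1, c1=5, c2=-2)
macro 2: S0 reads c2=-2 → after 1×micro: 4; S1 reads c0=1 → after 1×micro: 5; S2 reads c0=1 → after 1×micro: 1 ⇒ (c0=4, c1=5, c2=1)
macro 3: S0 reads c2=1 → after 1×micro: 7; S1 reads c0=4 → after 1×micro: 5; S2 reads c0=4 → after 1×micro: 1 ⇒ (c0=7, c1=5, c2=1)
macro 4: S0 reads c2=1 → after 1×micro: 13; S1 reads c0=7 → after 1×micro: 5; S2 reads c0=7 → after 1×micro: 1 ⇒ (c0=13, c1=5, c2=1)
macro 5: S0 reads c2=1 → after 1×micro: 25; S1 reads c0=13 → after 1×micro: 5; S2 reads c0=13 → after 1×micro: 1 ⇒ (c0=25, c1=5, c2=1)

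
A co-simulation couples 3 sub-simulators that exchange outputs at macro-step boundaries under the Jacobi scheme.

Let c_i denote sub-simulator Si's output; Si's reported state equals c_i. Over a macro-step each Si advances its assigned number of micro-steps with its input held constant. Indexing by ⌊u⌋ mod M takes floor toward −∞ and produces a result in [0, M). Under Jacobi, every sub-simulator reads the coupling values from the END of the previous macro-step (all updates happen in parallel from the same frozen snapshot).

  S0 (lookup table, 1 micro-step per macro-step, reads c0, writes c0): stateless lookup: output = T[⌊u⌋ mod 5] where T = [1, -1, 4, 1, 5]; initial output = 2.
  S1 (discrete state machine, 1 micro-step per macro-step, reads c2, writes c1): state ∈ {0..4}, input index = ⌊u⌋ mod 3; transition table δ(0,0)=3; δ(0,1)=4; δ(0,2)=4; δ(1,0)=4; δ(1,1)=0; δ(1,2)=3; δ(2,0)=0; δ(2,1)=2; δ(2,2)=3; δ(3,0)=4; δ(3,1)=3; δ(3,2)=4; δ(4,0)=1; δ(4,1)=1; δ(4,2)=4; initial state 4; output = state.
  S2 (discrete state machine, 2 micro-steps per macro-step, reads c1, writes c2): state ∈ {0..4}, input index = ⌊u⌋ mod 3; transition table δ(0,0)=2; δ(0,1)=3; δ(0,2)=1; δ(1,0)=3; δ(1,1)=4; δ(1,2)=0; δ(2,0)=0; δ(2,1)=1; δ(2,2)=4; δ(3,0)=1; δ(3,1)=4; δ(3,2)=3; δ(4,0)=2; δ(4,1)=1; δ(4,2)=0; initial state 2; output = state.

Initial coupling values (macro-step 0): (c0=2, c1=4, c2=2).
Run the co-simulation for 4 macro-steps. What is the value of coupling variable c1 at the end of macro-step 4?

c1 at macro-step 4 = 4

macro 1: S0 reads c0=2 → after 1×micro: 4; S1 reads c2=2 → after 1×micro: 4; S2 reads c1=4 → after 2×micro: 4 ⇒ (c0=4, c1=4, c2=4)
macro 2: S0 reads c0=4 → after 1×micro: 5; S1 reads c2=4 → after 1×micro: 1; S2 reads c1=4 → after 2×micro: 4 ⇒ (c0=5, c1=1, c2=4)
macro 3: S0 reads c0=5 → after 1×micro: 1; S1 reads c2=4 → after 1×micro: 0; S2 reads c1=1 → after 2×micro: 4 ⇒ (c0=1, c1=0, c2=4)
macro 4: S0 reads c0=1 → after 1×micro: -1; S1 reads c2=4 → after 1×micro: 4; S2 reads c1=0 → after 2×micro: 0 ⇒ (c0=-1, c1=4, c2=0)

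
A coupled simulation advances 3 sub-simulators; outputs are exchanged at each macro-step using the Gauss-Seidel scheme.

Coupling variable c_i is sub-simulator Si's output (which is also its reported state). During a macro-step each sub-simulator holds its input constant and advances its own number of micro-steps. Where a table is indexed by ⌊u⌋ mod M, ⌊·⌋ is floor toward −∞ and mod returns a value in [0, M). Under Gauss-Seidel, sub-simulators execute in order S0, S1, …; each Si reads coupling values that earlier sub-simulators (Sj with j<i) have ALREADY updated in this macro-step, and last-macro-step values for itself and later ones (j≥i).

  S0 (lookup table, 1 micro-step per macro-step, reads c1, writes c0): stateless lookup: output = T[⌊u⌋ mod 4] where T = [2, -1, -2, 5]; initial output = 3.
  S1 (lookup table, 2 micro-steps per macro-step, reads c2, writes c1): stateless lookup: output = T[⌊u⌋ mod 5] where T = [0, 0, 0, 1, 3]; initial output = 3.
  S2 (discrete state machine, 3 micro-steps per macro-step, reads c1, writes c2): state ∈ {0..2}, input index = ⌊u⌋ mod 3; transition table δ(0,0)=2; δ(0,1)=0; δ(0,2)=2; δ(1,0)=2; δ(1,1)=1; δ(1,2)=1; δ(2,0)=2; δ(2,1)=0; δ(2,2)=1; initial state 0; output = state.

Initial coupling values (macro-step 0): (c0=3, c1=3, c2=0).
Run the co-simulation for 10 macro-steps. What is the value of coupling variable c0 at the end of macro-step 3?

macro 1: S0 reads c1=3 → after 1×micro: 5; S1 reads c2=0 → after 2×micro: 0; S2 reads c1=0 → after 3×micro: 2 ⇒ (c0=5, c1=0, c2=2)
macro 2: S0 reads c1=0 → after 1×micro: 2; S1 reads c2=2 → after 2×micro: 0; S2 reads c1=0 → after 3×micro: 2 ⇒ (c0=2, c1=0, c2=2)
macro 3: S0 reads c1=0 → after 1×micro: 2; S1 reads c2=2 → after 2×micro: 0; S2 reads c1=0 → after 3×micro: 2 ⇒ (c0=2, c1=0, c2=2)
macro 4: S0 reads c1=0 → after 1×micro: 2; S1 reads c2=2 → after 2×micro: 0; S2 reads c1=0 → after 3×micro: 2 ⇒ (c0=2, c1=0, c2=2)
macro 5: S0 reads c1=0 → after 1×micro: 2; S1 reads c2=2 → after 2×micro: 0; S2 reads c1=0 → after 3×micro: 2 ⇒ (c0=2, c1=0, c2=2)
macro 6: S0 reads c1=0 → after 1×micro: 2; S1 reads c2=2 → after 2×micro: 0; S2 reads c1=0 → after 3×micro: 2 ⇒ (c0=2, c1=0, c2=2)
macro 7: S0 reads c1=0 → after 1×micro: 2; S1 reads c2=2 → after 2×micro: 0; S2 reads c1=0 → after 3×micro: 2 ⇒ (c0=2, c1=0, c2=2)
macro 8: S0 reads c1=0 → after 1×micro: 2; S1 reads c2=2 → after 2×micro: 0; S2 reads c1=0 → after 3×micro: 2 ⇒ (c0=2, c1=0, c2=2)
macro 9: S0 reads c1=0 → after 1×micro: 2; S1 reads c2=2 → after 2×micro: 0; S2 reads c1=0 → after 3×micro: 2 ⇒ (c0=2, c1=0, c2=2)
macro 10: S0 reads c1=0 → after 1×micro: 2; S1 reads c2=2 → after 2×micro: 0; S2 reads c1=0 → after 3×micro: 2 ⇒ (c0=2, c1=0, c2=2)

c0 at macro-step 3 = 2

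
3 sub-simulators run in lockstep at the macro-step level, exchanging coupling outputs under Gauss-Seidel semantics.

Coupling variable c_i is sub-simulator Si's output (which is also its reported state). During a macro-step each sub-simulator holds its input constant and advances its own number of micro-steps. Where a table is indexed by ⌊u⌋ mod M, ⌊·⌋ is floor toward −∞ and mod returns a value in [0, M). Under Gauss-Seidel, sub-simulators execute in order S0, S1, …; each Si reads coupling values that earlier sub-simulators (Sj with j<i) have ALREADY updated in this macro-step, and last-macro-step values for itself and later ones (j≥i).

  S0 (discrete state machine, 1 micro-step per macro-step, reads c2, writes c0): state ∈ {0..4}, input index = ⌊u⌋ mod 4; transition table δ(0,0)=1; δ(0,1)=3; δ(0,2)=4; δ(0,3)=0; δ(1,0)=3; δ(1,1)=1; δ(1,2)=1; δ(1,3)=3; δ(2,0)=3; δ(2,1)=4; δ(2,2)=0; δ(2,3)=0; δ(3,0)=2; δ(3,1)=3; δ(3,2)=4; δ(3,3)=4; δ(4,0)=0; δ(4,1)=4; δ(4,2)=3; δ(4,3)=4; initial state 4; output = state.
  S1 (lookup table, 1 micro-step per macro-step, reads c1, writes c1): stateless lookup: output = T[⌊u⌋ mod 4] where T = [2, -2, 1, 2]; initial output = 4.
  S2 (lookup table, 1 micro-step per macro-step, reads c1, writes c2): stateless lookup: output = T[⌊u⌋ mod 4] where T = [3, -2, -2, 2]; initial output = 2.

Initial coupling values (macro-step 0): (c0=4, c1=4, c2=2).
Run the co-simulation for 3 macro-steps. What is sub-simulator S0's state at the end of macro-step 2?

macro 1: S0 reads c2=2 → after 1×micro: 3; S1 reads c1=4 → after 1×micro: 2; S2 reads c1=2 → after 1×micro: -2 ⇒ (c0=3, c1=2, c2=-2)
macro 2: S0 reads c2=-2 → after 1×micro: 4; S1 reads c1=2 → after 1×micro: 1; S2 reads c1=1 → after 1×micro: -2 ⇒ (c0=4, c1=1, c2=-2)
macro 3: S0 reads c2=-2 → after 1×micro: 3; S1 reads c1=1 → after 1×micro: -2; S2 reads c1=-2 → after 1×micro: -2 ⇒ (c0=3, c1=-2, c2=-2)

S0 state at macro-step 2 = 4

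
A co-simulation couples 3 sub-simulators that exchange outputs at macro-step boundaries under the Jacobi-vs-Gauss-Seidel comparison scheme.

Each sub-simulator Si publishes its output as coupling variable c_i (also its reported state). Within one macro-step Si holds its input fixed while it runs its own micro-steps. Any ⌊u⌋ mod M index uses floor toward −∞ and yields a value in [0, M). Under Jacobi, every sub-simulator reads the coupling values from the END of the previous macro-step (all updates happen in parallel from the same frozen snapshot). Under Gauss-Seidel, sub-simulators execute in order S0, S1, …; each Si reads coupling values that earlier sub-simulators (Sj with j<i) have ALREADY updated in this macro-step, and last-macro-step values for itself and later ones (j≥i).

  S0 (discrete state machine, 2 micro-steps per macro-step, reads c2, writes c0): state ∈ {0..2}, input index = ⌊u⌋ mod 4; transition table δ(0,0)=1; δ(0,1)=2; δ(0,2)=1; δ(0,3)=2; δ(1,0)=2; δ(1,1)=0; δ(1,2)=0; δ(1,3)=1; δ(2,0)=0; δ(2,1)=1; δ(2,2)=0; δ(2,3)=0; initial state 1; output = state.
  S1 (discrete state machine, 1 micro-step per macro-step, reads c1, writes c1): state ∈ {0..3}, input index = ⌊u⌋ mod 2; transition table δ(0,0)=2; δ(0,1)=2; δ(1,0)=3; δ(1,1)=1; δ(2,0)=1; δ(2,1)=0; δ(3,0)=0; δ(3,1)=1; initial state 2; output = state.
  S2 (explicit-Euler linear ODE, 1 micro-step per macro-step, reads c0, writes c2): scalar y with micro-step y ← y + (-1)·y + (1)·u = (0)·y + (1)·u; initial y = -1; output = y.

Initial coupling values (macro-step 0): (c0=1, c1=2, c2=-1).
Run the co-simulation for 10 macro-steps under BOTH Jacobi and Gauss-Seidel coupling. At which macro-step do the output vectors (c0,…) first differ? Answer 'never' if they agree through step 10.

[Jacobi] macro 1: S0 reads c2=-1 → after 2×micro: 1; S1 reads c1=2 → after 1×micro: 1; S2 reads c0=1 → after 1×micro: 1 ⇒ (c0=1, c1=1, c2=1)
[Jacobi] macro 2: S0 reads c2=1 → after 2×micro: 2; S1 reads c1=1 → after 1×micro: 1; S2 reads c0=1 → after 1×micro: 1 ⇒ (c0=2, c1=1, c2=1)
[Jacobi] macro 3: S0 reads c2=1 → after 2×micro: 0; S1 reads c1=1 → after 1×micro: 1; S2 reads c0=2 → after 1×micro: 2 ⇒ (c0=0, c1=1, c2=2)
[Jacobi] macro 4: S0 reads c2=2 → after 2×micro: 0; S1 reads c1=1 → after 1×micro: 1; S2 reads c0=0 → after 1×micro: 0 ⇒ (c0=0, c1=1, c2=0)
[Jacobi] macro 5: S0 reads c2=0 → after 2×micro: 2; S1 reads c1=1 → after 1×micro: 1; S2 reads c0=0 → after 1×micro: 0 ⇒ (c0=2, c1=1, c2=0)
[Jacobi] macro 6: S0 reads c2=0 → after 2×micro: 1; S1 reads c1=1 → after 1×micro: 1; S2 reads c0=2 → after 1×micro: 2 ⇒ (c0=1, c1=1, c2=2)
[Jacobi] macro 7: S0 reads c2=2 → after 2×micro: 1; S1 reads c1=1 → after 1×micro: 1; S2 reads c0=1 → after 1×micro: 1 ⇒ (c0=1, c1=1, c2=1)
[Jacobi] macro 8: S0 reads c2=1 → after 2×micro: 2; S1 reads c1=1 → after 1×micro: 1; S2 reads c0=1 → after 1×micro: 1 ⇒ (c0=2, c1=1, c2=1)
[Jacobi] macro 9: S0 reads c2=1 → after 2×micro: 0; S1 reads c1=1 → after 1×micro: 1; S2 reads c0=2 → after 1×micro: 2 ⇒ (c0=0, c1=1, c2=2)
[Jacobi] macro 10: S0 reads c2=2 → after 2×micro: 0; S1 reads c1=1 → after 1×micro: 1; S2 reads c0=0 → after 1×micro: 0 ⇒ (c0=0, c1=1, c2=0)
[Gauss-Seidel] macro 1: S0 reads c2=-1 → after 2×micro: 1; S1 reads c1=2 → after 1×micro: 1; S2 reads c0=1 → after 1×micro: 1 ⇒ (c0=1, c1=1, c2=1)
[Gauss-Seidel] macro 2: S0 reads c2=1 → after 2×micro: 2; S1 reads c1=1 → after 1×micro: 1; S2 reads c0=2 → after 1×micro: 2 ⇒ (c0=2, c1=1, c2=2)
[Gauss-Seidel] macro 3: S0 reads c2=2 → after 2×micro: 1; S1 reads c1=1 → after 1×micro: 1; S2 reads c0=1 → after 1×micro: 1 ⇒ (c0=1, c1=1, c2=1)
[Gauss-Seidel] macro 4: S0 reads c2=1 → after 2×micro: 2; S1 reads c1=1 → after 1×micro: 1; S2 reads c0=2 → after 1×micro: 2 ⇒ (c0=2, c1=1, c2=2)
[Gauss-Seidel] macro 5: S0 reads c2=2 → after 2×micro: 1; S1 reads c1=1 → after 1×micro: 1; S2 reads c0=1 → after 1×micro: 1 ⇒ (c0=1, c1=1, c2=1)
[Gauss-Seidel] macro 6: S0 reads c2=1 → after 2×micro: 2; S1 reads c1=1 → after 1×micro: 1; S2 reads c0=2 → after 1×micro: 2 ⇒ (c0=2, c1=1, c2=2)
[Gauss-Seidel] macro 7: S0 reads c2=2 → after 2×micro: 1; S1 reads c1=1 → after 1×micro: 1; S2 reads c0=1 → after 1×micro: 1 ⇒ (c0=1, c1=1, c2=1)
[Gauss-Seidel] macro 8: S0 reads c2=1 → after 2×micro: 2; S1 reads c1=1 → after 1×micro: 1; S2 reads c0=2 → after 1×micro: 2 ⇒ (c0=2, c1=1, c2=2)
[Gauss-Seidel] macro 9: S0 reads c2=2 → after 2×micro: 1; S1 reads c1=1 → after 1×micro: 1; S2 reads c0=1 → after 1×micro: 1 ⇒ (c0=1, c1=1, c2=1)
[Gauss-Seidel] macro 10: S0 reads c2=1 → after 2×micro: 2; S1 reads c1=1 → after 1×micro: 1; S2 reads c0=2 → after 1×micro: 2 ⇒ (c0=2, c1=1, c2=2)

first divergence at macro-step: 2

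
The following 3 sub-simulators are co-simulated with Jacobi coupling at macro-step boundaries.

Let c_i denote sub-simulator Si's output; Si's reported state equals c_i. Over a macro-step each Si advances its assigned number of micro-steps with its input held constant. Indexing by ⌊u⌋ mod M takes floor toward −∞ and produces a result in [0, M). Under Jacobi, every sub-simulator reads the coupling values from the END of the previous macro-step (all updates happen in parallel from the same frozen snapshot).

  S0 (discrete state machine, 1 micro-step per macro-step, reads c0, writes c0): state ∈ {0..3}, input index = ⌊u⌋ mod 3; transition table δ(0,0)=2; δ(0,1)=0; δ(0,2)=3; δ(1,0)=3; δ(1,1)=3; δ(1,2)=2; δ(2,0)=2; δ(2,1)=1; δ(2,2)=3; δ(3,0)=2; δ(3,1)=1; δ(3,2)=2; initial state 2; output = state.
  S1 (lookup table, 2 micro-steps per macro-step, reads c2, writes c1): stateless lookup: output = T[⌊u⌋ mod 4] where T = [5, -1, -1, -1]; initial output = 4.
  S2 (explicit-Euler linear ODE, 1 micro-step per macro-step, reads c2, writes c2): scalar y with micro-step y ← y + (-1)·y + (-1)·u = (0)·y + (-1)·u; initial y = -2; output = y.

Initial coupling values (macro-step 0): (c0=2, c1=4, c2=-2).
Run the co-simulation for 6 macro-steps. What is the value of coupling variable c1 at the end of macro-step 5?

c1 at macro-step 5 = -1

macro 1: S0 reads c0=2 → after 1×micro: 3; S1 reads c2=-2 → after 2×micro: -1; S2 reads c2=-2 → after 1×micro: 2 ⇒ (c0=3, c1=-1, c2=2)
macro 2: S0 reads c0=3 → after 1×micro: 2; S1 reads c2=2 → after 2×micro: -1; S2 reads c2=2 → after 1×micro: -2 ⇒ (c0=2, c1=-1, c2=-2)
macro 3: S0 reads c0=2 → after 1×micro: 3; S1 reads c2=-2 → after 2×micro: -1; S2 reads c2=-2 → after 1×micro: 2 ⇒ (c0=3, c1=-1, c2=2)
macro 4: S0 reads c0=3 → after 1×micro: 2; S1 reads c2=2 → after 2×micro: -1; S2 reads c2=2 → after 1×micro: -2 ⇒ (c0=2, c1=-1, c2=-2)
macro 5: S0 reads c0=2 → after 1×micro: 3; S1 reads c2=-2 → after 2×micro: -1; S2 reads c2=-2 → after 1×micro: 2 ⇒ (c0=3, c1=-1, c2=2)
macro 6: S0 reads c0=3 → after 1×micro: 2; S1 reads c2=2 → after 2×micro: -1; S2 reads c2=2 → after 1×micro: -2 ⇒ (c0=2, c1=-1, c2=-2)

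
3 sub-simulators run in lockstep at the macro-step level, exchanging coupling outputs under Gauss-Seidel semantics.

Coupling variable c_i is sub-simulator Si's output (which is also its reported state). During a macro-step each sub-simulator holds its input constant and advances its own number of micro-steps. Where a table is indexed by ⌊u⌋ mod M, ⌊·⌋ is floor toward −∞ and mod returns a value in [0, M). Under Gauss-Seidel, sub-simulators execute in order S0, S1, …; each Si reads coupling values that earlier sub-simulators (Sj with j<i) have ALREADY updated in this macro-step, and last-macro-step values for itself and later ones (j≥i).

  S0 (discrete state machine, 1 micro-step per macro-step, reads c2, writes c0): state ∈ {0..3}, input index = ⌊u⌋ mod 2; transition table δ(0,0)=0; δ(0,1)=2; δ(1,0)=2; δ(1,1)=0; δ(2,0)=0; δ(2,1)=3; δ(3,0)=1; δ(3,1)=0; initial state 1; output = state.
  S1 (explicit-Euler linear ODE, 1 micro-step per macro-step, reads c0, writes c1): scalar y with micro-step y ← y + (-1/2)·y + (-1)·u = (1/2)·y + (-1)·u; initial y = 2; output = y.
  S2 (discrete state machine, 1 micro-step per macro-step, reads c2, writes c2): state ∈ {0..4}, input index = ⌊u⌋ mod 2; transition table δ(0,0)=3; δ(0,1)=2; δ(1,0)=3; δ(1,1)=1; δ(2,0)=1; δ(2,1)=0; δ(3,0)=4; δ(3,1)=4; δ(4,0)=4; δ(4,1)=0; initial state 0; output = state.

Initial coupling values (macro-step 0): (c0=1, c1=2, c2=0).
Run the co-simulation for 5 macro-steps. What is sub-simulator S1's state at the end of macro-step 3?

macro 1: S0 reads c2=0 → after 1×micro: 2; S1 reads c0=2 → after 1×micro: -1; S2 reads c2=0 → after 1×micro: 3 ⇒ (c0=2, c1=-1, c2=3)
macro 2: S0 reads c2=3 → after 1×micro: 3; S1 reads c0=3 → after 1×micro: -7/2; S2 reads c2=3 → after 1×micro: 4 ⇒ (c0=3, c1=-7/2, c2=4)
macro 3: S0 reads c2=4 → after 1×micro: 1; S1 reads c0=1 → after 1×micro: -11/4; S2 reads c2=4 → after 1×micro: 4 ⇒ (c0=1, c1=-11/4, c2=4)
macro 4: S0 reads c2=4 → after 1×micro: 2; S1 reads c0=2 → after 1×micro: -27/8; S2 reads c2=4 → after 1×micro: 4 ⇒ (c0=2, c1=-27/8, c2=4)
macro 5: S0 reads c2=4 → after 1×micro: 0; S1 reads c0=0 → after 1×micro: -27/16; S2 reads c2=4 → after 1×micro: 4 ⇒ (c0=0, c1=-27/16, c2=4)

S1 state at macro-step 3 = -11/4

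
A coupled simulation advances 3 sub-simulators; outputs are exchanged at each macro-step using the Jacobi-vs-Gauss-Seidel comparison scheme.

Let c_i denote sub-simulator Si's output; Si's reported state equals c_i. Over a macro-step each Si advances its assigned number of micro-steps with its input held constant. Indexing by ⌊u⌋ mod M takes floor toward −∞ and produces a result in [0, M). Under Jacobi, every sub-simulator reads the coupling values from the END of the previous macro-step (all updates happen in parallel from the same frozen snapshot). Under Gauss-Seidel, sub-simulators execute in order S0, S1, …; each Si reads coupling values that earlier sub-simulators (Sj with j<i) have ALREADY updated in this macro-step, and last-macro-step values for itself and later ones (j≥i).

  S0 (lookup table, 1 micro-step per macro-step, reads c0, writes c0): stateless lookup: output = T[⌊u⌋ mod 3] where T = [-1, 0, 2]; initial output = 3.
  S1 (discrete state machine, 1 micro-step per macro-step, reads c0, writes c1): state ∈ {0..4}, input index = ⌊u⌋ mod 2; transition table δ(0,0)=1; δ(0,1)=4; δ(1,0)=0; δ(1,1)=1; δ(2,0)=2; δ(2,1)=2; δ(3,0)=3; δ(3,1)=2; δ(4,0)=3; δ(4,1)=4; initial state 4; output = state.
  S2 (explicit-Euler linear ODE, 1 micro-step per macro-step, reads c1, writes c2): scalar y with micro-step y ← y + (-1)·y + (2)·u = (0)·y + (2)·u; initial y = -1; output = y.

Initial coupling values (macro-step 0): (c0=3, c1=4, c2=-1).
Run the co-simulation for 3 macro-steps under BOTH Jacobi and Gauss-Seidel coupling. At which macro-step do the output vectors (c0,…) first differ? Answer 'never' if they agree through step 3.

first divergence at macro-step: 2

[Jacobi] macro 1: S0 reads c0=3 → after 1×micro: -1; S1 reads c0=3 → after 1×micro: 4; S2 reads c1=4 → after 1×micro: 8 ⇒ (c0=-1, c1=4, c2=8)
[Jacobi] macro 2: S0 reads c0=-1 → after 1×micro: 2; S1 reads c0=-1 → after 1×micro: 4; S2 reads c1=4 → after 1×micro: 8 ⇒ (c0=2, c1=4, c2=8)
[Jacobi] macro 3: S0 reads c0=2 → after 1×micro: 2; S1 reads c0=2 → after 1×micro: 3; S2 reads c1=4 → after 1×micro: 8 ⇒ (c0=2, c1=3, c2=8)
[Gauss-Seidel] macro 1: S0 reads c0=3 → after 1×micro: -1; S1 reads c0=-1 → after 1×micro: 4; S2 reads c1=4 → after 1×micro: 8 ⇒ (c0=-1, c1=4, c2=8)
[Gauss-Seidel] macro 2: S0 reads c0=-1 → after 1×micro: 2; S1 reads c0=2 → after 1×micro: 3; S2 reads c1=3 → after 1×micro: 6 ⇒ (c0=2, c1=3, c2=6)
[Gauss-Seidel] macro 3: S0 reads c0=2 → after 1×micro: 2; S1 reads c0=2 → after 1×micro: 3; S2 reads c1=3 → after 1×micro: 6 ⇒ (c0=2, c1=3, c2=6)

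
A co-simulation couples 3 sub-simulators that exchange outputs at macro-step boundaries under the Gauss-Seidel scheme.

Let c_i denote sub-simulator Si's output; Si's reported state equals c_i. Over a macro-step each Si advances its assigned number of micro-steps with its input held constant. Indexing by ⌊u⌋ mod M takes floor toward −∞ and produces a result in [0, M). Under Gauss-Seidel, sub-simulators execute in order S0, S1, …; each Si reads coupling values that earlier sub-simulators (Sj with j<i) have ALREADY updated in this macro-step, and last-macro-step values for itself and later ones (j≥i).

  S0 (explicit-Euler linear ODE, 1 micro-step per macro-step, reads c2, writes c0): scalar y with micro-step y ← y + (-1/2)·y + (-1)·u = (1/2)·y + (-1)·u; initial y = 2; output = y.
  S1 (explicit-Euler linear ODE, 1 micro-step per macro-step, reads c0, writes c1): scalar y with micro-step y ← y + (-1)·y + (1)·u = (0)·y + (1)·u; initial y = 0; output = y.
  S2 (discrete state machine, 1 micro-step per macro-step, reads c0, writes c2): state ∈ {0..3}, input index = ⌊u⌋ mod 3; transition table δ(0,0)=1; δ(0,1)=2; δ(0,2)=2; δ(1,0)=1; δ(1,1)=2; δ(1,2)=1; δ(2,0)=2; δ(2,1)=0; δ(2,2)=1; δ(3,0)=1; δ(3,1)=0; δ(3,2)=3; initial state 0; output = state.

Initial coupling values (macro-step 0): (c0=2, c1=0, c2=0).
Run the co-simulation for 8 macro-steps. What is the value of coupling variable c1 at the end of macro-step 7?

macro 1: S0 reads c2=0 → after 1×micro: 1; S1 reads c0=1 → after 1×micro: 1; S2 reads c0=1 → after 1×micro: 2 ⇒ (c0=1, c1=1, c2=2)
macro 2: S0 reads c2=2 → after 1×micro: -3/2; S1 reads c0=-3/2 → after 1×micro: -3/2; S2 reads c0=-3/2 → after 1×micro: 0 ⇒ (c0=-3/2, c1=-3/2, c2=0)
macro 3: S0 reads c2=0 → after 1×micro: -3/4; S1 reads c0=-3/4 → after 1×micro: -3/4; S2 reads c0=-3/4 → after 1×micro: 2 ⇒ (c0=-3/4, c1=-3/4, c2=2)
macro 4: S0 reads c2=2 → after 1×micro: -19/8; S1 reads c0=-19/8 → after 1×micro: -19/8; S2 reads c0=-19/8 → after 1×micro: 2 ⇒ (c0=-19/8, c1=-19/8, c2=2)
macro 5: S0 reads c2=2 → after 1×micro: -51/16; S1 reads c0=-51/16 → after 1×micro: -51/16; S2 reads c0=-51/16 → after 1×micro: 1 ⇒ (c0=-51/16, c1=-51/16, c2=1)
macro 6: S0 reads c2=1 → after 1×micro: -83/32; S1 reads c0=-83/32 → after 1×micro: -83/32; S2 reads c0=-83/32 → after 1×micro: 1 ⇒ (c0=-83/32, c1=-83/32, c2=1)
macro 7: S0 reads c2=1 → after 1×micro: -147/64; S1 reads c0=-147/64 → after 1×micro: -147/64; S2 reads c0=-147/64 → after 1×micro: 1 ⇒ (c0=-147/64, c1=-147/64, c2=1)
macro 8: S0 reads c2=1 → after 1×micro: -275/128; S1 reads c0=-275/128 → after 1×micro: -275/128; S2 reads c0=-275/128 → after 1×micro: 1 ⇒ (c0=-275/128, c1=-275/128, c2=1)

c1 at macro-step 7 = -147/64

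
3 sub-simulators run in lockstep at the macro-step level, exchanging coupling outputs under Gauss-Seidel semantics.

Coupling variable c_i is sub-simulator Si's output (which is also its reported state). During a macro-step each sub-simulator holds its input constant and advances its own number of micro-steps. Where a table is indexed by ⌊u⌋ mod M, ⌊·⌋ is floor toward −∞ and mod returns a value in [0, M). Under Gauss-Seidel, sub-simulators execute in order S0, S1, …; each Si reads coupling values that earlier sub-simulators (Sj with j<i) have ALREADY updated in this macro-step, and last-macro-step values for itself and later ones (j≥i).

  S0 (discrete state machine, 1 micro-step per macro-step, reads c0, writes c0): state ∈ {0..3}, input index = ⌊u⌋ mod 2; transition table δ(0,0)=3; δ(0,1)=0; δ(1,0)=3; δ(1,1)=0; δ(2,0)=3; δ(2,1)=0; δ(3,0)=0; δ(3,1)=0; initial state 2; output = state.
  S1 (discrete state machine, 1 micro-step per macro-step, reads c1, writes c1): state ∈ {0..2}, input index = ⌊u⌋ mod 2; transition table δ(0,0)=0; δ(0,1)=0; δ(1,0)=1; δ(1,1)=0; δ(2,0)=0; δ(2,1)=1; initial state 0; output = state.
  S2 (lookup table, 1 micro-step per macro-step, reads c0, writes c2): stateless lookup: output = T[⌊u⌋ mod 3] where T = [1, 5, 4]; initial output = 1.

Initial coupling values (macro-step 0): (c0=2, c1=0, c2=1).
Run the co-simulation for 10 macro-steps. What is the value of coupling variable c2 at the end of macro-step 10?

macro 1: S0 reads c0=2 → after 1×micro: 3; S1 reads c1=0 → after 1×micro: 0; S2 reads c0=3 → after 1×micro: 1 ⇒ (c0=3, c1=0, c2=1)
macro 2: S0 reads c0=3 → after 1×micro: 0; S1 reads c1=0 → after 1×micro: 0; S2 reads c0=0 → after 1×micro: 1 ⇒ (c0=0, c1=0, c2=1)
macro 3: S0 reads c0=0 → after 1×micro: 3; S1 reads c1=0 → after 1×micro: 0; S2 reads c0=3 → after 1×micro: 1 ⇒ (c0=3, c1=0, c2=1)
macro 4: S0 reads c0=3 → after 1×micro: 0; S1 reads c1=0 → after 1×micro: 0; S2 reads c0=0 → after 1×micro: 1 ⇒ (c0=0, c1=0, c2=1)
macro 5: S0 reads c0=0 → after 1×micro: 3; S1 reads c1=0 → after 1×micro: 0; S2 reads c0=3 → after 1×micro: 1 ⇒ (c0=3, c1=0, c2=1)
macro 6: S0 reads c0=3 → after 1×micro: 0; S1 reads c1=0 → after 1×micro: 0; S2 reads c0=0 → after 1×micro: 1 ⇒ (c0=0, c1=0, c2=1)
macro 7: S0 reads c0=0 → after 1×micro: 3; S1 reads c1=0 → after 1×micro: 0; S2 reads c0=3 → after 1×micro: 1 ⇒ (c0=3, c1=0, c2=1)
macro 8: S0 reads c0=3 → after 1×micro: 0; S1 reads c1=0 → after 1×micro: 0; S2 reads c0=0 → after 1×micro: 1 ⇒ (c0=0, c1=0, c2=1)
macro 9: S0 reads c0=0 → after 1×micro: 3; S1 reads c1=0 → after 1×micro: 0; S2 reads c0=3 → after 1×micro: 1 ⇒ (c0=3, c1=0, c2=1)
macro 10: S0 reads c0=3 → after 1×micro: 0; S1 reads c1=0 → after 1×micro: 0; S2 reads c0=0 → after 1×micro: 1 ⇒ (c0=0, c1=0, c2=1)

c2 at macro-step 10 = 1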